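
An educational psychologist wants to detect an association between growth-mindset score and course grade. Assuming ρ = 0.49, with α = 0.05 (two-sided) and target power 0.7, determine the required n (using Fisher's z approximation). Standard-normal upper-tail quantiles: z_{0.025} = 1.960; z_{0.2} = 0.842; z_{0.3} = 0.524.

Fisher's z: C = ½·ln((1+r)/(1−r)) = ½·ln(2.9216) = 0.5361.
n = ((z_{α/2} + z_β)/C)² + 3.
(1.960 + 0.524) / 0.5361 = 2.484 / 0.5361 = 4.633.
n = 4.633² + 3 = 21.47 + 3 = 24.5.
Round up.

n = 25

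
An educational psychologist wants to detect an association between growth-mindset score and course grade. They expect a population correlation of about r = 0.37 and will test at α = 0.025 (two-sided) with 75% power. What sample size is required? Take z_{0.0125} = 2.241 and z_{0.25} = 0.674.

Fisher's z: C = ½·ln((1+r)/(1−r)) = ½·ln(2.1746) = 0.3884.
n = ((z_{α/2} + z_β)/C)² + 3.
(2.241 + 0.674) / 0.3884 = 2.915 / 0.3884 = 7.505.
n = 7.505² + 3 = 56.33 + 3 = 59.3.
Round up.

n = 60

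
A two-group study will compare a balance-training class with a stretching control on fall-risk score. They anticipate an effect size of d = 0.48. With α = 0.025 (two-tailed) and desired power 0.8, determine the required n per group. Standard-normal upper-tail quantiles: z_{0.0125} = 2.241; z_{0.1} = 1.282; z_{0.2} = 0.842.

For two independent groups with equal n: n = 2·((z_{α/2} + z_β) / d)².
z_{α/2} + z_β = 2.241 + 0.842 = 3.083.
n = 2 × (3.083 / 0.48)² = 2 × 6.423² = 2 × 41.25 = 82.5.
Round up to the next whole participant.

n = 83 per group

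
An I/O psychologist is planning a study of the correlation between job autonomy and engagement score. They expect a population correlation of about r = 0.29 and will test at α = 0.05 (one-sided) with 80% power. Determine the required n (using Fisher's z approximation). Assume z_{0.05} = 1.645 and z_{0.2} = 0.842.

Fisher's z: C = ½·ln((1+r)/(1−r)) = ½·ln(1.8169) = 0.2986.
n = ((z_{α} + z_β)/C)² + 3.
(1.645 + 0.842) / 0.2986 = 2.487 / 0.2986 = 8.329.
n = 8.329² + 3 = 69.37 + 3 = 72.4.
Round up.

n = 73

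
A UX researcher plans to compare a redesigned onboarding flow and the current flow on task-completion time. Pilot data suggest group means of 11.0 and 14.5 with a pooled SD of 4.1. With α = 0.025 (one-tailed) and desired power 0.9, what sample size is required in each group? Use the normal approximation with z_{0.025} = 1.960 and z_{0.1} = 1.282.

Cohen's d = |M₁ − M₂| / SD_pooled = |11.0 − 14.5| / 4.1 = 3.5 / 4.1 = 0.854.
For two independent groups with equal n: n = 2·((z_{α} + z_β) / d)².
z_{α} + z_β = 1.960 + 1.282 = 3.242.
n = 2 × (3.242 / 0.854)² = 2 × 3.796² = 2 × 14.41 = 28.8.
Round up to the next whole participant.

n = 29 per group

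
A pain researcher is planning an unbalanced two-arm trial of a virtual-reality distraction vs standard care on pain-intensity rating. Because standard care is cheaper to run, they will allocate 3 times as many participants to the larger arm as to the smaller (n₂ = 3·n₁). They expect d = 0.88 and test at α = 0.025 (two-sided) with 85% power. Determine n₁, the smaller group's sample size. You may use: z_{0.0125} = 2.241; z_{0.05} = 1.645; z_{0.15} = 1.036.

n₁ = 19

With allocation ratio k = n₂/n₁ = 3, Var(x̄₁−x̄₂) = σ²(1/n₁ + 1/(k·n₁)) = σ²·(k+1)/(k·n₁).
So n₁ = (1 + 1/k)·((z_{α/2} + z_β)/d)² = 1.333 × (3.277/0.88)².
n₁ = 1.333 × 13.87 = 18.5.
Round up: n₁ = 19, giving n₂ = 3 × 19 = 57.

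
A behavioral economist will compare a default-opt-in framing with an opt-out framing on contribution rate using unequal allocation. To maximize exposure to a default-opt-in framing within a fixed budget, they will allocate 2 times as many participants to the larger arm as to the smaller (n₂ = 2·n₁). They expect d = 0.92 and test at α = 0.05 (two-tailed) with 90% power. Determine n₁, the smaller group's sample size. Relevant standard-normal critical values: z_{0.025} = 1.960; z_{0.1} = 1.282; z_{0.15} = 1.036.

With allocation ratio k = n₂/n₁ = 2, Var(x̄₁−x̄₂) = σ²(1/n₁ + 1/(k·n₁)) = σ²·(k+1)/(k·n₁).
So n₁ = (1 + 1/k)·((z_{α/2} + z_β)/d)² = 1.500 × (3.242/0.92)².
n₁ = 1.500 × 12.42 = 18.6.
Round up: n₁ = 19, giving n₂ = 2 × 19 = 38.

n₁ = 19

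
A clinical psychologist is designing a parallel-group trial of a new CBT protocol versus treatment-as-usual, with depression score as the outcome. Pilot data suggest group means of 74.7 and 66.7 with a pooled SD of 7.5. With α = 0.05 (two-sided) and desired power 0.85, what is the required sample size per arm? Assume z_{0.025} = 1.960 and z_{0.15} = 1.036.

Cohen's d = |M₁ − M₂| / SD_pooled = |74.7 − 66.7| / 7.5 = 8.0 / 7.5 = 1.067.
For two independent groups with equal n: n = 2·((z_{α/2} + z_β) / d)².
z_{α/2} + z_β = 1.960 + 1.036 = 2.996.
n = 2 × (2.996 / 1.067)² = 2 × 2.808² = 2 × 7.88 = 15.8.
Round up to the next whole participant.

n = 16 per group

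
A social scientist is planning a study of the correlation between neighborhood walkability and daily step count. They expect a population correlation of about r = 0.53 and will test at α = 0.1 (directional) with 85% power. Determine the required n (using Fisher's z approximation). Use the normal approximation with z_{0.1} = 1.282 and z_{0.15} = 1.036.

n = 19

Fisher's z: C = ½·ln((1+r)/(1−r)) = ½·ln(3.2553) = 0.5901.
n = ((z_{α} + z_β)/C)² + 3.
(1.282 + 1.036) / 0.5901 = 2.318 / 0.5901 = 3.928.
n = 3.928² + 3 = 15.43 + 3 = 18.4.
Round up.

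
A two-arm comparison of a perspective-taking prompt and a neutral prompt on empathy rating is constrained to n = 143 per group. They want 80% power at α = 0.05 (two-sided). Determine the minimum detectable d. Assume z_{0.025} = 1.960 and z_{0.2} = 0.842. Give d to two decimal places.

d_min ≈ 0.33

For two independent groups of n = 143 each: d_min = (z_{α/2} + z_β)·√(2/n).
z-sum = 1.960 + 0.842 = 2.802.
d_min = 2.802 × √(2/143) = 2.802 × 0.1183 = 0.331.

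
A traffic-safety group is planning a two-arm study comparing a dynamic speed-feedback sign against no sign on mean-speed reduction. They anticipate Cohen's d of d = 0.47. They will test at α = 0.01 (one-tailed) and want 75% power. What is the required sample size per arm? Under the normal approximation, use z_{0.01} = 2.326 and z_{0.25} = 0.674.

n = 82 per group

For two independent groups with equal n: n = 2·((z_{α} + z_β) / d)².
z_{α} + z_β = 2.326 + 0.674 = 3.000.
n = 2 × (3.000 / 0.47)² = 2 × 6.383² = 2 × 40.74 = 81.5.
Round up to the next whole participant.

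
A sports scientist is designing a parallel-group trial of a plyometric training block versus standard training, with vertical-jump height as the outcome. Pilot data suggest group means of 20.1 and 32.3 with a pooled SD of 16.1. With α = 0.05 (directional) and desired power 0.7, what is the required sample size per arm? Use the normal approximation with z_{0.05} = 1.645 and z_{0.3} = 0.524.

Cohen's d = |M₁ − M₂| / SD_pooled = |20.1 − 32.3| / 16.1 = 12.2 / 16.1 = 0.758.
For two independent groups with equal n: n = 2·((z_{α} + z_β) / d)².
z_{α} + z_β = 1.645 + 0.524 = 2.169.
n = 2 × (2.169 / 0.758)² = 2 × 2.861² = 2 × 8.19 = 16.4.
Round up to the next whole participant.

n = 17 per group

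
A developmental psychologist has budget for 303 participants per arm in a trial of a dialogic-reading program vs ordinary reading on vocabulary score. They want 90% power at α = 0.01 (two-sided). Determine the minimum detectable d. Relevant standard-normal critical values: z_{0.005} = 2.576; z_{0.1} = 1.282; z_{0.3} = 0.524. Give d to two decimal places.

For two independent groups of n = 303 each: d_min = (z_{α/2} + z_β)·√(2/n).
z-sum = 2.576 + 1.282 = 3.858.
d_min = 3.858 × √(2/303) = 3.858 × 0.0812 = 0.313.

d_min ≈ 0.31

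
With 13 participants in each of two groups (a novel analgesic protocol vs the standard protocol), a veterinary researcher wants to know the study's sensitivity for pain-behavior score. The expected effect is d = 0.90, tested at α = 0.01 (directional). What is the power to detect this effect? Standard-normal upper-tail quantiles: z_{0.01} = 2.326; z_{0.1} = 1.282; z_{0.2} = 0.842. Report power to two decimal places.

power ≈ 0.49

For two equal groups, power = Φ(d·√(n/2) − z_{α}).
d·√(n/2) = 0.90 × √(13/2) = 0.90 × 2.550 = 2.295.
z_β = 2.295 − 2.326 = -0.031.
Power = Φ(-0.031) = 0.487.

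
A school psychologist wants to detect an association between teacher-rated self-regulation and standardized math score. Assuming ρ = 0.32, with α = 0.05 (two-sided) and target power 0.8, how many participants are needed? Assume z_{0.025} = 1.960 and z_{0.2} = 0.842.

Fisher's z: C = ½·ln((1+r)/(1−r)) = ½·ln(1.9412) = 0.3316.
n = ((z_{α/2} + z_β)/C)² + 3.
(1.960 + 0.842) / 0.3316 = 2.802 / 0.3316 = 8.450.
n = 8.450² + 3 = 71.40 + 3 = 74.4.
Round up.

n = 75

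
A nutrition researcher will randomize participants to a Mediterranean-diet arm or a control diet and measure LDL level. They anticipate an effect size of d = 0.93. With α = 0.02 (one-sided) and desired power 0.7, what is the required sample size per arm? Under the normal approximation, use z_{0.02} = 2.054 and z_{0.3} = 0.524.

For two independent groups with equal n: n = 2·((z_{α} + z_β) / d)².
z_{α} + z_β = 2.054 + 0.524 = 2.578.
n = 2 × (2.578 / 0.93)² = 2 × 2.772² = 2 × 7.68 = 15.4.
Round up to the next whole participant.

n = 16 per group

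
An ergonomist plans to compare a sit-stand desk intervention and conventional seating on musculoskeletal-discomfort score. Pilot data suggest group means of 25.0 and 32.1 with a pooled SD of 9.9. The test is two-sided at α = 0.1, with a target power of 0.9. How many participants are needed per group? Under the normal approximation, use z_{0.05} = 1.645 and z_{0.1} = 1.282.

Cohen's d = |M₁ − M₂| / SD_pooled = |25.0 − 32.1| / 9.9 = 7.1 / 9.9 = 0.717.
For two independent groups with equal n: n = 2·((z_{α/2} + z_β) / d)².
z_{α/2} + z_β = 1.645 + 1.282 = 2.927.
n = 2 × (2.927 / 0.717)² = 2 × 4.082² = 2 × 16.67 = 33.3.
Round up to the next whole participant.

n = 34 per group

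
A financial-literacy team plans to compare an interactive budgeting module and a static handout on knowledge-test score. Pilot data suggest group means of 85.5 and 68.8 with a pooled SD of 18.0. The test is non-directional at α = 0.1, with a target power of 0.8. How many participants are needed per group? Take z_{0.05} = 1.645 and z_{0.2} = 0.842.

Cohen's d = |M₁ − M₂| / SD_pooled = |85.5 − 68.8| / 18.0 = 16.7 / 18.0 = 0.928.
For two independent groups with equal n: n = 2·((z_{α/2} + z_β) / d)².
z_{α/2} + z_β = 1.645 + 0.842 = 2.487.
n = 2 × (2.487 / 0.928)² = 2 × 2.680² = 2 × 7.18 = 14.4.
Round up to the next whole participant.

n = 15 per group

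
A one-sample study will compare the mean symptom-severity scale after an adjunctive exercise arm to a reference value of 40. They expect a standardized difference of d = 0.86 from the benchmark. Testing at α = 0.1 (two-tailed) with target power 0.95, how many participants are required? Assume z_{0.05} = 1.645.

n = 15

For a one-sample test: n = ((z_{α/2} + z_β) / d)².
z_{α/2} + z_β = 1.645 + 1.645 = 3.290.
n = (3.290 / 0.86)² = 3.826² = 14.64.
Round up.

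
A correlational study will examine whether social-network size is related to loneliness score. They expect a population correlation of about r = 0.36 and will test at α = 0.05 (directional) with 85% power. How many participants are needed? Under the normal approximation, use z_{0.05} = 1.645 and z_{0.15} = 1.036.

Fisher's z: C = ½·ln((1+r)/(1−r)) = ½·ln(2.1250) = 0.3769.
n = ((z_{α} + z_β)/C)² + 3.
(1.645 + 1.036) / 0.3769 = 2.681 / 0.3769 = 7.113.
n = 7.113² + 3 = 50.60 + 3 = 53.6.
Round up.

n = 54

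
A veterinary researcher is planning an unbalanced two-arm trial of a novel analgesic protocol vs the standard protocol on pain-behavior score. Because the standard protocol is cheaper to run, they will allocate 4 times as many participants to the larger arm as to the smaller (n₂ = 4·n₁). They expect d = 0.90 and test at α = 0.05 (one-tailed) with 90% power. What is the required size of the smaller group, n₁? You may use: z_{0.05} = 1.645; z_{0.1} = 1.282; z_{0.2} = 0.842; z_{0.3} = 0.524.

n₁ = 14

With allocation ratio k = n₂/n₁ = 4, Var(x̄₁−x̄₂) = σ²(1/n₁ + 1/(k·n₁)) = σ²·(k+1)/(k·n₁).
So n₁ = (1 + 1/k)·((z_{α} + z_β)/d)² = 1.250 × (2.927/0.90)².
n₁ = 1.250 × 10.58 = 13.2.
Round up: n₁ = 14, giving n₂ = 4 × 14 = 56.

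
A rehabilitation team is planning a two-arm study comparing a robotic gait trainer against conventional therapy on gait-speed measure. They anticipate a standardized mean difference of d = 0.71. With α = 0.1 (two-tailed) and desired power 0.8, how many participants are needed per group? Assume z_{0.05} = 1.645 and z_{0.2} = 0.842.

n = 25 per group

For two independent groups with equal n: n = 2·((z_{α/2} + z_β) / d)².
z_{α/2} + z_β = 1.645 + 0.842 = 2.487.
n = 2 × (2.487 / 0.71)² = 2 × 3.503² = 2 × 12.27 = 24.5.
Round up to the next whole participant.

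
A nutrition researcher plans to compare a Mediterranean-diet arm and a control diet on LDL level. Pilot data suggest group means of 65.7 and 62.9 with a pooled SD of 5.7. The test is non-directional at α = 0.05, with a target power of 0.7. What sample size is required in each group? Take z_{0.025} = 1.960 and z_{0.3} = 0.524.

n = 52 per group

Cohen's d = |M₁ − M₂| / SD_pooled = |65.7 − 62.9| / 5.7 = 2.8 / 5.7 = 0.491.
For two independent groups with equal n: n = 2·((z_{α/2} + z_β) / d)².
z_{α/2} + z_β = 1.960 + 0.524 = 2.484.
n = 2 × (2.484 / 0.491)² = 2 × 5.059² = 2 × 25.59 = 51.2.
Round up to the next whole participant.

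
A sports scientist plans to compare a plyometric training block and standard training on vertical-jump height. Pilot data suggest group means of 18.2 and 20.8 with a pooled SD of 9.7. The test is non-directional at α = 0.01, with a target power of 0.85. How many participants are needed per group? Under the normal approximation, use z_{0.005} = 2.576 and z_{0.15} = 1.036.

n = 364 per group

Cohen's d = |M₁ − M₂| / SD_pooled = |18.2 − 20.8| / 9.7 = 2.6 / 9.7 = 0.268.
For two independent groups with equal n: n = 2·((z_{α/2} + z_β) / d)².
z_{α/2} + z_β = 2.576 + 1.036 = 3.612.
n = 2 × (3.612 / 0.268)² = 2 × 13.478² = 2 × 181.65 = 363.3.
Round up to the next whole participant.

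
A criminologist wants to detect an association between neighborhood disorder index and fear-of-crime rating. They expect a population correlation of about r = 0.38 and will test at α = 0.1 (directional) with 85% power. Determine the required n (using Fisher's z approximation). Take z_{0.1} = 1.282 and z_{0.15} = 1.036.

Fisher's z: C = ½·ln((1+r)/(1−r)) = ½·ln(2.2258) = 0.4001.
n = ((z_{α} + z_β)/C)² + 3.
(1.282 + 1.036) / 0.4001 = 2.318 / 0.4001 = 5.794.
n = 5.794² + 3 = 33.57 + 3 = 36.6.
Round up.

n = 37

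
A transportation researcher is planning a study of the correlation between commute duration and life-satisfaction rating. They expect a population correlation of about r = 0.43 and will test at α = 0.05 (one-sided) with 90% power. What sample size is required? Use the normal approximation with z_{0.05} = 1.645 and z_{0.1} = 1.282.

Fisher's z: C = ½·ln((1+r)/(1−r)) = ½·ln(2.5088) = 0.4599.
n = ((z_{α} + z_β)/C)² + 3.
(1.645 + 1.282) / 0.4599 = 2.927 / 0.4599 = 6.364.
n = 6.364² + 3 = 40.51 + 3 = 43.5.
Round up.

n = 44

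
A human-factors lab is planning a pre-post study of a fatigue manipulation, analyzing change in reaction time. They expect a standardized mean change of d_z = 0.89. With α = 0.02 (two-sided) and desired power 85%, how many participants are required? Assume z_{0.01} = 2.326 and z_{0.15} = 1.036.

n = 15 pairs

For a paired (one-sample on differences) test: n = ((z_{α/2} + z_β) / d)².
z_{α/2} + z_β = 2.326 + 1.036 = 3.362.
n = (3.362 / 0.89)² = 3.778² = 14.27.
Round up.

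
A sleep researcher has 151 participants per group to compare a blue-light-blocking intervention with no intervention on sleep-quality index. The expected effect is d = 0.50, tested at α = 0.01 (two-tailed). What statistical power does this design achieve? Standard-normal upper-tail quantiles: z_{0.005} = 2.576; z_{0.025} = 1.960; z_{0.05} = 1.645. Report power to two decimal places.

For two equal groups, power = Φ(d·√(n/2) − z_{α/2}).
d·√(n/2) = 0.50 × √(151/2) = 0.50 × 8.689 = 4.345.
z_β = 4.345 − 2.576 = 1.769.
Power = Φ(1.769) = 0.962.

power ≈ 0.96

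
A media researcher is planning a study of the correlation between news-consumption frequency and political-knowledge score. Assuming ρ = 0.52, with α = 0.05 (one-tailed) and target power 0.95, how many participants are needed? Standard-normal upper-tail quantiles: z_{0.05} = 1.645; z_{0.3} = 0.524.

Fisher's z: C = ½·ln((1+r)/(1−r)) = ½·ln(3.1667) = 0.5763.
n = ((z_{α} + z_β)/C)² + 3.
(1.645 + 1.645) / 0.5763 = 3.290 / 0.5763 = 5.709.
n = 5.709² + 3 = 32.59 + 3 = 35.6.
Round up.

n = 36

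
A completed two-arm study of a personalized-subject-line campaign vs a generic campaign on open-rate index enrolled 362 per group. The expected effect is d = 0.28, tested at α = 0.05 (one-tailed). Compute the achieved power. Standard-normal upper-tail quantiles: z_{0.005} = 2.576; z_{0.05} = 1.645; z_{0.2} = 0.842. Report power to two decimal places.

power ≈ 0.98

For two equal groups, power = Φ(d·√(n/2) − z_{α}).
d·√(n/2) = 0.28 × √(362/2) = 0.28 × 13.454 = 3.767.
z_β = 3.767 − 1.645 = 2.122.
Power = Φ(2.122) = 0.983.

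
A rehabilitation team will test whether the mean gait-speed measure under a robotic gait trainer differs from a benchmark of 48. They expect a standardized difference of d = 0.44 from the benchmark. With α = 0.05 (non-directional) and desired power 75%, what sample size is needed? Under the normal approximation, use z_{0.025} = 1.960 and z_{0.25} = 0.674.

For a one-sample test: n = ((z_{α/2} + z_β) / d)².
z_{α/2} + z_β = 1.960 + 0.674 = 2.634.
n = (2.634 / 0.44)² = 5.986² = 35.84.
Round up.

n = 36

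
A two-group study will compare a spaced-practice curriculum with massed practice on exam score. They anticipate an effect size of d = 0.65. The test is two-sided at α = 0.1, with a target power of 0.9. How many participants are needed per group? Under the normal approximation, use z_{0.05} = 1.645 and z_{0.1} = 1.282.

For two independent groups with equal n: n = 2·((z_{α/2} + z_β) / d)².
z_{α/2} + z_β = 1.645 + 1.282 = 2.927.
n = 2 × (2.927 / 0.65)² = 2 × 4.503² = 2 × 20.28 = 40.6.
Round up to the next whole participant.

n = 41 per group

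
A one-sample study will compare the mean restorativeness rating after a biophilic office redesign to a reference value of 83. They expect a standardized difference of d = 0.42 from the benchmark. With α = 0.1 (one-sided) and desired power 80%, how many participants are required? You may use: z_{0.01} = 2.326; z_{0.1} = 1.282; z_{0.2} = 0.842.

For a one-sample test: n = ((z_{α} + z_β) / d)².
z_{α} + z_β = 1.282 + 0.842 = 2.124.
n = (2.124 / 0.42)² = 5.057² = 25.57.
Round up.

n = 26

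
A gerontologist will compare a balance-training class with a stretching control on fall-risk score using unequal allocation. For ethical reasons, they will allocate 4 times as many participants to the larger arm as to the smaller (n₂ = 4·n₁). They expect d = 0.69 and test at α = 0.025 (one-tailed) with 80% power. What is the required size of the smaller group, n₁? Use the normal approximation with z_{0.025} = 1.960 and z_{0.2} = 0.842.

n₁ = 21

With allocation ratio k = n₂/n₁ = 4, Var(x̄₁−x̄₂) = σ²(1/n₁ + 1/(k·n₁)) = σ²·(k+1)/(k·n₁).
So n₁ = (1 + 1/k)·((z_{α} + z_β)/d)² = 1.250 × (2.802/0.69)².
n₁ = 1.250 × 16.49 = 20.6.
Round up: n₁ = 21, giving n₂ = 4 × 21 = 84.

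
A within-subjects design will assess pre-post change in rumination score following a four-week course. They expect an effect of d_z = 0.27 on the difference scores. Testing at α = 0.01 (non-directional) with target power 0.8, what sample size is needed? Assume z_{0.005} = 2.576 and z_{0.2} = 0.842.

n = 161 pairs

For a paired (one-sample on differences) test: n = ((z_{α/2} + z_β) / d)².
z_{α/2} + z_β = 2.576 + 0.842 = 3.418.
n = (3.418 / 0.27)² = 12.659² = 160.26.
Round up.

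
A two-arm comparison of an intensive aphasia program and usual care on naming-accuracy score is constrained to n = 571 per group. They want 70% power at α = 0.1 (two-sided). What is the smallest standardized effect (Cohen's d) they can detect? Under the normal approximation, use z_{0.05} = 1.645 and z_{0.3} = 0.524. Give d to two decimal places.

For two independent groups of n = 571 each: d_min = (z_{α/2} + z_β)·√(2/n).
z-sum = 1.645 + 0.524 = 2.169.
d_min = 2.169 × √(2/571) = 2.169 × 0.0592 = 0.128.

d_min ≈ 0.13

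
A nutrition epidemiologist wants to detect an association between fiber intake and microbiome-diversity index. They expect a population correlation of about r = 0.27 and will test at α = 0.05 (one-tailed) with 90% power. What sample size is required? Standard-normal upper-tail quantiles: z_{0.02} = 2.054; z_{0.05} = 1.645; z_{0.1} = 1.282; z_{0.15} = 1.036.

n = 115

Fisher's z: C = ½·ln((1+r)/(1−r)) = ½·ln(1.7397) = 0.2769.
n = ((z_{α} + z_β)/C)² + 3.
(1.645 + 1.282) / 0.2769 = 2.927 / 0.2769 = 10.571.
n = 10.571² + 3 = 111.74 + 3 = 114.7.
Round up.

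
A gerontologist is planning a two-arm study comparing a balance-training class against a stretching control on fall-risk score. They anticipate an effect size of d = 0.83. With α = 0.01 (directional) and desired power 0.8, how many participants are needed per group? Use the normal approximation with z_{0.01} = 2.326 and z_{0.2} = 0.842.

For two independent groups with equal n: n = 2·((z_{α} + z_β) / d)².
z_{α} + z_β = 2.326 + 0.842 = 3.168.
n = 2 × (3.168 / 0.83)² = 2 × 3.817² = 2 × 14.57 = 29.1.
Round up to the next whole participant.

n = 30 per group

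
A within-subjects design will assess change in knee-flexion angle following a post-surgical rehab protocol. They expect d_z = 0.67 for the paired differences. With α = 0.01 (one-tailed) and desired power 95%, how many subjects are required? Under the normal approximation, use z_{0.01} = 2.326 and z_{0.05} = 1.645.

n = 36 pairs

For a paired (one-sample on differences) test: n = ((z_{α} + z_β) / d)².
z_{α} + z_β = 2.326 + 1.645 = 3.971.
n = (3.971 / 0.67)² = 5.927² = 35.13.
Round up.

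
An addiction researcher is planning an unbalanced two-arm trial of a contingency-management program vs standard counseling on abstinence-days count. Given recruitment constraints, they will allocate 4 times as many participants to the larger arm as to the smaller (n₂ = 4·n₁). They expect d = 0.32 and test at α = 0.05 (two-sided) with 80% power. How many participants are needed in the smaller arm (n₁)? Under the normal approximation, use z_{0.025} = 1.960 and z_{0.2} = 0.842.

With allocation ratio k = n₂/n₁ = 4, Var(x̄₁−x̄₂) = σ²(1/n₁ + 1/(k·n₁)) = σ²·(k+1)/(k·n₁).
So n₁ = (1 + 1/k)·((z_{α/2} + z_β)/d)² = 1.250 × (2.802/0.32)².
n₁ = 1.250 × 76.67 = 95.8.
Round up: n₁ = 96, giving n₂ = 4 × 96 = 384.

n₁ = 96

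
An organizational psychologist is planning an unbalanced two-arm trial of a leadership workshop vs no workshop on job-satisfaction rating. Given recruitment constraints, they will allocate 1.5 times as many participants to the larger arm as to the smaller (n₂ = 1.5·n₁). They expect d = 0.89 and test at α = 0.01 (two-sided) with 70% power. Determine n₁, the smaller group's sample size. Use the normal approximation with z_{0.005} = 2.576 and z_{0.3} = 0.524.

With allocation ratio k = n₂/n₁ = 1.5, Var(x̄₁−x̄₂) = σ²(1/n₁ + 1/(k·n₁)) = σ²·(k+1)/(k·n₁).
So n₁ = (1 + 1/k)·((z_{α/2} + z_β)/d)² = 1.667 × (3.100/0.89)².
n₁ = 1.667 × 12.13 = 20.2.
Round up: n₁ = 21, giving n₂ = ⌈1.5 × 21⌉ = ⌈31.5⌉ = 32.

n₁ = 21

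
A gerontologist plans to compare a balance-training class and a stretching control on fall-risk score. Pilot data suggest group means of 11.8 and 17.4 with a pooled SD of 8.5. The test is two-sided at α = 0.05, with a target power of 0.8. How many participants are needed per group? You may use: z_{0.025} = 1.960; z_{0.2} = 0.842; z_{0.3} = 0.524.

Cohen's d = |M₁ − M₂| / SD_pooled = |11.8 − 17.4| / 8.5 = 5.6 / 8.5 = 0.659.
For two independent groups with equal n: n = 2·((z_{α/2} + z_β) / d)².
z_{α/2} + z_β = 1.960 + 0.842 = 2.802.
n = 2 × (2.802 / 0.659)² = 2 × 4.252² = 2 × 18.08 = 36.2.
Round up to the next whole participant.

n = 37 per group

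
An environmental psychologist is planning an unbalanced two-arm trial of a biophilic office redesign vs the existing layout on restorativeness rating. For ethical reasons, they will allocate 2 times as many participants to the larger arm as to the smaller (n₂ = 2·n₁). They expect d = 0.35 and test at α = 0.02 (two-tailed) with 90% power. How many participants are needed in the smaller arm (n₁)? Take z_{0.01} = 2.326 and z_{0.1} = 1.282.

With allocation ratio k = n₂/n₁ = 2, Var(x̄₁−x̄₂) = σ²(1/n₁ + 1/(k·n₁)) = σ²·(k+1)/(k·n₁).
So n₁ = (1 + 1/k)·((z_{α/2} + z_β)/d)² = 1.500 × (3.608/0.35)².
n₁ = 1.500 × 106.27 = 159.4.
Round up: n₁ = 160, giving n₂ = 2 × 160 = 320.

n₁ = 160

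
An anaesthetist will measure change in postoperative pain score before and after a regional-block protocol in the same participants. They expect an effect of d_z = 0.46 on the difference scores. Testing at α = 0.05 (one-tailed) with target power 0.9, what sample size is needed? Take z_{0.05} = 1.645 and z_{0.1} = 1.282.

n = 41 pairs

For a paired (one-sample on differences) test: n = ((z_{α} + z_β) / d)².
z_{α} + z_β = 1.645 + 1.282 = 2.927.
n = (2.927 / 0.46)² = 6.363² = 40.49.
Round up.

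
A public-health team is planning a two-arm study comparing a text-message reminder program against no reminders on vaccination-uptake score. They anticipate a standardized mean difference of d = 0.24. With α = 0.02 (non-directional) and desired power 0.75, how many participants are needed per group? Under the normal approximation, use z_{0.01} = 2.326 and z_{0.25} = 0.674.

For two independent groups with equal n: n = 2·((z_{α/2} + z_β) / d)².
z_{α/2} + z_β = 2.326 + 0.674 = 3.000.
n = 2 × (3.000 / 0.24)² = 2 × 12.500² = 2 × 156.25 = 312.5.
Round up to the next whole participant.

n = 313 per group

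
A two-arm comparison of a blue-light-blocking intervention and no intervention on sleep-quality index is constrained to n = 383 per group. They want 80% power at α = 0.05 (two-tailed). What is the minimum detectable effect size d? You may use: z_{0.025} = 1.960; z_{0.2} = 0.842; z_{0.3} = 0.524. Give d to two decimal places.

d_min ≈ 0.20

For two independent groups of n = 383 each: d_min = (z_{α/2} + z_β)·√(2/n).
z-sum = 1.960 + 0.842 = 2.802.
d_min = 2.802 × √(2/383) = 2.802 × 0.0723 = 0.202.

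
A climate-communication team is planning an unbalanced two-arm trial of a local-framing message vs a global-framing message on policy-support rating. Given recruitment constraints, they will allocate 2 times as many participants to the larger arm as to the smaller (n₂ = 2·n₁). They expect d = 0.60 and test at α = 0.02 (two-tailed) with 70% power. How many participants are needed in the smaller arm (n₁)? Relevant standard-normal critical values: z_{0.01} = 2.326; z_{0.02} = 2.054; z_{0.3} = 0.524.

With allocation ratio k = n₂/n₁ = 2, Var(x̄₁−x̄₂) = σ²(1/n₁ + 1/(k·n₁)) = σ²·(k+1)/(k·n₁).
So n₁ = (1 + 1/k)·((z_{α/2} + z_β)/d)² = 1.500 × (2.850/0.60)².
n₁ = 1.500 × 22.56 = 33.8.
Round up: n₁ = 34, giving n₂ = 2 × 34 = 68.

n₁ = 34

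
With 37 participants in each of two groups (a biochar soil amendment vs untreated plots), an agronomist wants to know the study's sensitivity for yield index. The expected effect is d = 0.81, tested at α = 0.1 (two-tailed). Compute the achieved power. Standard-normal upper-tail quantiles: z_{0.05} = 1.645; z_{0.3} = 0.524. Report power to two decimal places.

power ≈ 0.97

For two equal groups, power = Φ(d·√(n/2) − z_{α/2}).
d·√(n/2) = 0.81 × √(37/2) = 0.81 × 4.301 = 3.484.
z_β = 3.484 − 1.645 = 1.839.
Power = Φ(1.839) = 0.967.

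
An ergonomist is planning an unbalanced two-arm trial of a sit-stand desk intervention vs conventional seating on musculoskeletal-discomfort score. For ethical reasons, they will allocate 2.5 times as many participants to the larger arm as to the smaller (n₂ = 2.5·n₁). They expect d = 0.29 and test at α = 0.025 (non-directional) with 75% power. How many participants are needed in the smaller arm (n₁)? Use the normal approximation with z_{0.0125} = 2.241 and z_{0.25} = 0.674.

With allocation ratio k = n₂/n₁ = 2.5, Var(x̄₁−x̄₂) = σ²(1/n₁ + 1/(k·n₁)) = σ²·(k+1)/(k·n₁).
So n₁ = (1 + 1/k)·((z_{α/2} + z_β)/d)² = 1.400 × (2.915/0.29)².
n₁ = 1.400 × 101.04 = 141.5.
Round up: n₁ = 142, giving n₂ = 2.5 × 142 = 355.

n₁ = 142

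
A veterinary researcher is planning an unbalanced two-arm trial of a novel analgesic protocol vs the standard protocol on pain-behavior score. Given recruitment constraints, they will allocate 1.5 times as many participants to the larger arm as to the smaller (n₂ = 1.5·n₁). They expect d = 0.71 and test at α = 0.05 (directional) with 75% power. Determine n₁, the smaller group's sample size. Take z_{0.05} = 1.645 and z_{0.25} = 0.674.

n₁ = 18

With allocation ratio k = n₂/n₁ = 1.5, Var(x̄₁−x̄₂) = σ²(1/n₁ + 1/(k·n₁)) = σ²·(k+1)/(k·n₁).
So n₁ = (1 + 1/k)·((z_{α} + z_β)/d)² = 1.667 × (2.319/0.71)².
n₁ = 1.667 × 10.67 = 17.8.
Round up: n₁ = 18, giving n₂ = 1.5 × 18 = 27.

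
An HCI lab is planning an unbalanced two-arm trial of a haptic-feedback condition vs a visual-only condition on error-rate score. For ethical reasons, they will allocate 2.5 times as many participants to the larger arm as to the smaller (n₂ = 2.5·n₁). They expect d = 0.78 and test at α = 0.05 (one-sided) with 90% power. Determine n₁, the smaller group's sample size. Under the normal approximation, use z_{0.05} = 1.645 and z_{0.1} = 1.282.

n₁ = 20

With allocation ratio k = n₂/n₁ = 2.5, Var(x̄₁−x̄₂) = σ²(1/n₁ + 1/(k·n₁)) = σ²·(k+1)/(k·n₁).
So n₁ = (1 + 1/k)·((z_{α} + z_β)/d)² = 1.400 × (2.927/0.78)².
n₁ = 1.400 × 14.08 = 19.7.
Round up: n₁ = 20, giving n₂ = 2.5 × 20 = 50.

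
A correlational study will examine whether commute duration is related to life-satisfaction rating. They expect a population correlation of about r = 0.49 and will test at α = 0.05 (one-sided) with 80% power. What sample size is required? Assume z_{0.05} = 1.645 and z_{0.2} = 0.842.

n = 25

Fisher's z: C = ½·ln((1+r)/(1−r)) = ½·ln(2.9216) = 0.5361.
n = ((z_{α} + z_β)/C)² + 3.
(1.645 + 0.842) / 0.5361 = 2.487 / 0.5361 = 4.639.
n = 4.639² + 3 = 21.52 + 3 = 24.5.
Round up.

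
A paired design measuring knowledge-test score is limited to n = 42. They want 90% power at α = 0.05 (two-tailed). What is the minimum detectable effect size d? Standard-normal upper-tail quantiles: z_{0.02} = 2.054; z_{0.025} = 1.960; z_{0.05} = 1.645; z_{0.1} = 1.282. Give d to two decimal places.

For a single sample (or paired design) of n = 42: d_min = (z_{α/2} + z_β)/√n.
z-sum = 1.960 + 1.282 = 3.242.
d_min = 3.242 / √42 = 3.242 / 6.481 = 0.500.

d_min ≈ 0.50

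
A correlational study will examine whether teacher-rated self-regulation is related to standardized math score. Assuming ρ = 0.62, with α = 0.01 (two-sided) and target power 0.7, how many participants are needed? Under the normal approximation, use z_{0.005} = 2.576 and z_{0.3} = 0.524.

n = 22

Fisher's z: C = ½·ln((1+r)/(1−r)) = ½·ln(4.2632) = 0.7250.
n = ((z_{α/2} + z_β)/C)² + 3.
(2.576 + 0.524) / 0.7250 = 3.100 / 0.7250 = 4.276.
n = 4.276² + 3 = 18.28 + 3 = 21.3.
Round up.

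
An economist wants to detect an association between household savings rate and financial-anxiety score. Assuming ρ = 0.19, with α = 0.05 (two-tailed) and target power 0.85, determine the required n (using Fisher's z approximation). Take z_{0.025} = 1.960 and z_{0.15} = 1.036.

n = 246

Fisher's z: C = ½·ln((1+r)/(1−r)) = ½·ln(1.4691) = 0.1923.
n = ((z_{α/2} + z_β)/C)² + 3.
(1.960 + 1.036) / 0.1923 = 2.996 / 0.1923 = 15.580.
n = 15.580² + 3 = 242.73 + 3 = 245.7.
Round up.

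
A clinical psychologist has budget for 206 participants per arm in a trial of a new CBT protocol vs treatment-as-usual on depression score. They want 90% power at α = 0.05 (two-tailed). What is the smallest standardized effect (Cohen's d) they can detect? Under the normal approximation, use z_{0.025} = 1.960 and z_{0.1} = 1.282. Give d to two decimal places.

For two independent groups of n = 206 each: d_min = (z_{α/2} + z_β)·√(2/n).
z-sum = 1.960 + 1.282 = 3.242.
d_min = 3.242 × √(2/206) = 3.242 × 0.0985 = 0.319.

d_min ≈ 0.32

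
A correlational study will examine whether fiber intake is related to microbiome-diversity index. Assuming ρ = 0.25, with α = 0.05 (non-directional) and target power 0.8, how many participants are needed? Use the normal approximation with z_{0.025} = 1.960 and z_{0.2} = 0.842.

Fisher's z: C = ½·ln((1+r)/(1−r)) = ½·ln(1.6667) = 0.2554.
n = ((z_{α/2} + z_β)/C)² + 3.
(1.960 + 0.842) / 0.2554 = 2.802 / 0.2554 = 10.971.
n = 10.971² + 3 = 120.36 + 3 = 123.4.
Round up.

n = 124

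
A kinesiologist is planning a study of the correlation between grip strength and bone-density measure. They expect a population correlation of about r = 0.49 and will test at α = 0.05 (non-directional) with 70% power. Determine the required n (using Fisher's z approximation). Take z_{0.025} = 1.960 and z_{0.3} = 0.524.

Fisher's z: C = ½·ln((1+r)/(1−r)) = ½·ln(2.9216) = 0.5361.
n = ((z_{α/2} + z_β)/C)² + 3.
(1.960 + 0.524) / 0.5361 = 2.484 / 0.5361 = 4.633.
n = 4.633² + 3 = 21.47 + 3 = 24.5.
Round up.

n = 25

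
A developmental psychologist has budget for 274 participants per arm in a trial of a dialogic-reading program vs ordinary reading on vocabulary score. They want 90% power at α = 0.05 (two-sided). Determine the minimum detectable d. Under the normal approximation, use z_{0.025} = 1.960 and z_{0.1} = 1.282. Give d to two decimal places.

d_min ≈ 0.28

For two independent groups of n = 274 each: d_min = (z_{α/2} + z_β)·√(2/n).
z-sum = 1.960 + 1.282 = 3.242.
d_min = 3.242 × √(2/274) = 3.242 × 0.0854 = 0.277.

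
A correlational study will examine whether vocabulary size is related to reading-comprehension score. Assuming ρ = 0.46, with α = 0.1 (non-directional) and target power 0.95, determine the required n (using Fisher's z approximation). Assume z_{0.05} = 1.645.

n = 47

Fisher's z: C = ½·ln((1+r)/(1−r)) = ½·ln(2.7037) = 0.4973.
n = ((z_{α/2} + z_β)/C)² + 3.
(1.645 + 1.645) / 0.4973 = 3.290 / 0.4973 = 6.616.
n = 6.616² + 3 = 43.77 + 3 = 46.8.
Round up.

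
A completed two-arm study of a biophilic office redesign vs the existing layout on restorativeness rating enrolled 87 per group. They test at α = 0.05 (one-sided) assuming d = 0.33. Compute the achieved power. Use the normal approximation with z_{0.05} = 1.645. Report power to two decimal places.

For two equal groups, power = Φ(d·√(n/2) − z_{α}).
d·√(n/2) = 0.33 × √(87/2) = 0.33 × 6.595 = 2.176.
z_β = 2.176 − 1.645 = 0.531.
Power = Φ(0.531) = 0.702.

power ≈ 0.70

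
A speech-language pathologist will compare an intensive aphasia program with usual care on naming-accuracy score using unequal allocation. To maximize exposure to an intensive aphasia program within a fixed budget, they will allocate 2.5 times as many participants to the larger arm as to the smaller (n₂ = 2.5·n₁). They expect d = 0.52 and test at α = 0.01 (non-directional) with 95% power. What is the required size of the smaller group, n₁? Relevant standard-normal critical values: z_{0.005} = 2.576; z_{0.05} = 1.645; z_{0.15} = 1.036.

n₁ = 93

With allocation ratio k = n₂/n₁ = 2.5, Var(x̄₁−x̄₂) = σ²(1/n₁ + 1/(k·n₁)) = σ²·(k+1)/(k·n₁).
So n₁ = (1 + 1/k)·((z_{α/2} + z_β)/d)² = 1.400 × (4.221/0.52)².
n₁ = 1.400 × 65.89 = 92.2.
Round up: n₁ = 93, giving n₂ = ⌈2.5 × 93⌉ = ⌈232.5⌉ = 233.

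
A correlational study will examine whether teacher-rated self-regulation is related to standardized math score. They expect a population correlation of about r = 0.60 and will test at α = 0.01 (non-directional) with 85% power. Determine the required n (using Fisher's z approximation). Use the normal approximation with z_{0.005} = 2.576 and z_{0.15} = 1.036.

Fisher's z: C = ½·ln((1+r)/(1−r)) = ½·ln(4.0000) = 0.6931.
n = ((z_{α/2} + z_β)/C)² + 3.
(2.576 + 1.036) / 0.6931 = 3.612 / 0.6931 = 5.211.
n = 5.211² + 3 = 27.16 + 3 = 30.2.
Round up.

n = 31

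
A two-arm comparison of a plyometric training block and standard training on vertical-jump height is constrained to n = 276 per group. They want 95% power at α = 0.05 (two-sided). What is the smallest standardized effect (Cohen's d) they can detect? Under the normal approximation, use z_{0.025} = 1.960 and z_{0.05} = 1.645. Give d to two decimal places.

For two independent groups of n = 276 each: d_min = (z_{α/2} + z_β)·√(2/n).
z-sum = 1.960 + 1.645 = 3.605.
d_min = 3.605 × √(2/276) = 3.605 × 0.0851 = 0.307.

d_min ≈ 0.31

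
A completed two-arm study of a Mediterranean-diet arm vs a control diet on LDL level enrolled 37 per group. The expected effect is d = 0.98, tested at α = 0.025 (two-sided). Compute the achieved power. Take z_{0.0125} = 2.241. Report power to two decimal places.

For two equal groups, power = Φ(d·√(n/2) − z_{α/2}).
d·√(n/2) = 0.98 × √(37/2) = 0.98 × 4.301 = 4.215.
z_β = 4.215 − 2.241 = 1.974.
Power = Φ(1.974) = 0.976.

power ≈ 0.98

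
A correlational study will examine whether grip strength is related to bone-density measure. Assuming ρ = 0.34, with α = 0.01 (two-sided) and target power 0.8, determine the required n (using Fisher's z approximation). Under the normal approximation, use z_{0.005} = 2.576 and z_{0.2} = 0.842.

n = 97

Fisher's z: C = ½·ln((1+r)/(1−r)) = ½·ln(2.0303) = 0.3541.
n = ((z_{α/2} + z_β)/C)² + 3.
(2.576 + 0.842) / 0.3541 = 3.418 / 0.3541 = 9.653.
n = 9.653² + 3 = 93.17 + 3 = 96.2.
Round up.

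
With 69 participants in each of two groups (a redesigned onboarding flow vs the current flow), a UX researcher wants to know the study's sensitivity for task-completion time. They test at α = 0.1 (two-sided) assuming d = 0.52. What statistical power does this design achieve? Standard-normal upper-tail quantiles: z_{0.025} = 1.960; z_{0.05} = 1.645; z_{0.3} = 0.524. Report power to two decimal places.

power ≈ 0.92

For two equal groups, power = Φ(d·√(n/2) − z_{α/2}).
d·√(n/2) = 0.52 × √(69/2) = 0.52 × 5.874 = 3.054.
z_β = 3.054 − 1.645 = 1.409.
Power = Φ(1.409) = 0.921.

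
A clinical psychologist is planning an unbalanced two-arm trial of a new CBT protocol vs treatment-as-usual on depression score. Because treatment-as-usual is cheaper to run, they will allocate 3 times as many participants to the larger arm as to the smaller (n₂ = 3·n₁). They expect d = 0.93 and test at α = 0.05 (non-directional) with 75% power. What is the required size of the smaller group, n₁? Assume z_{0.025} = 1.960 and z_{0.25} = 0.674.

n₁ = 11

With allocation ratio k = n₂/n₁ = 3, Var(x̄₁−x̄₂) = σ²(1/n₁ + 1/(k·n₁)) = σ²·(k+1)/(k·n₁).
So n₁ = (1 + 1/k)·((z_{α/2} + z_β)/d)² = 1.333 × (2.634/0.93)².
n₁ = 1.333 × 8.02 = 10.7.
Round up: n₁ = 11, giving n₂ = 3 × 11 = 33.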